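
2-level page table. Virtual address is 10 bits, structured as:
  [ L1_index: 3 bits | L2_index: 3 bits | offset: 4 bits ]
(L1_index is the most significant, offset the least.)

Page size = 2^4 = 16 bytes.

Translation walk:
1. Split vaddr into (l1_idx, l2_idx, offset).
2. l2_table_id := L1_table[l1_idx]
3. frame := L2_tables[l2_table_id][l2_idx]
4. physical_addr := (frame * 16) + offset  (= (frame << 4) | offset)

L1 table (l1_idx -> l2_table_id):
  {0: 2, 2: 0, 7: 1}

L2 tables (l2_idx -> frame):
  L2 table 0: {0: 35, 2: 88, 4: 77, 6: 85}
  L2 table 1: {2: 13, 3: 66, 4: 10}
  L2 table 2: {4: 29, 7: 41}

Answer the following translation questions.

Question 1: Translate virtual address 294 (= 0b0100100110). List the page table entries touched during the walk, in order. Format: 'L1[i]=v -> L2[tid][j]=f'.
vaddr = 294 = 0b0100100110
Split: l1_idx=2, l2_idx=2, offset=6

Answer: L1[2]=0 -> L2[0][2]=88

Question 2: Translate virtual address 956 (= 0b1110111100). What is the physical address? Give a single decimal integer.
vaddr = 956 = 0b1110111100
Split: l1_idx=7, l2_idx=3, offset=12
L1[7] = 1
L2[1][3] = 66
paddr = 66 * 16 + 12 = 1068

Answer: 1068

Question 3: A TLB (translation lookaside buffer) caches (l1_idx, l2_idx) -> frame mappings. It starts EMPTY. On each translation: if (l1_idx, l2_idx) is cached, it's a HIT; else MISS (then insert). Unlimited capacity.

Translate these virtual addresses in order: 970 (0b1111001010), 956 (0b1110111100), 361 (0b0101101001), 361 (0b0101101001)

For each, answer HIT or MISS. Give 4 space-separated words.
vaddr=970: (7,4) not in TLB -> MISS, insert
vaddr=956: (7,3) not in TLB -> MISS, insert
vaddr=361: (2,6) not in TLB -> MISS, insert
vaddr=361: (2,6) in TLB -> HIT

Answer: MISS MISS MISS HIT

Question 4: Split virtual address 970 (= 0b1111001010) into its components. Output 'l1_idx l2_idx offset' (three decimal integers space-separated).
Answer: 7 4 10

Derivation:
vaddr = 970 = 0b1111001010
  top 3 bits -> l1_idx = 7
  next 3 bits -> l2_idx = 4
  bottom 4 bits -> offset = 10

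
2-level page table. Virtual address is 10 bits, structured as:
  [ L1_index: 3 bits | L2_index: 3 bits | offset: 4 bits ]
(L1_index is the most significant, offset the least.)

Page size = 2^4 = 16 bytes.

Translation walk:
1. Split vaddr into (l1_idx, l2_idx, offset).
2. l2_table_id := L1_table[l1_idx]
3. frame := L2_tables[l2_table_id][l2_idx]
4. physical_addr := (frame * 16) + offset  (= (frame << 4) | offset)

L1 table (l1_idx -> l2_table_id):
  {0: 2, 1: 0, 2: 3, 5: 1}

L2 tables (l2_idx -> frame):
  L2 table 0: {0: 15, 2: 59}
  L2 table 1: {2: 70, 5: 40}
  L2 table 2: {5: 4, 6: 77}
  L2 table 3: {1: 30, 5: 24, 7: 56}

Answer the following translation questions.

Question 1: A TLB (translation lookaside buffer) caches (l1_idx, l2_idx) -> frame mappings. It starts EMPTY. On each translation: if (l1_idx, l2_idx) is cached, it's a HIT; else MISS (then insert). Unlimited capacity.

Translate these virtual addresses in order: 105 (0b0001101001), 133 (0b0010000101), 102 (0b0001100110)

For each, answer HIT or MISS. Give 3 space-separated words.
Answer: MISS MISS HIT

Derivation:
vaddr=105: (0,6) not in TLB -> MISS, insert
vaddr=133: (1,0) not in TLB -> MISS, insert
vaddr=102: (0,6) in TLB -> HIT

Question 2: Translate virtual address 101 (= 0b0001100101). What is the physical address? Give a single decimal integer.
vaddr = 101 = 0b0001100101
Split: l1_idx=0, l2_idx=6, offset=5
L1[0] = 2
L2[2][6] = 77
paddr = 77 * 16 + 5 = 1237

Answer: 1237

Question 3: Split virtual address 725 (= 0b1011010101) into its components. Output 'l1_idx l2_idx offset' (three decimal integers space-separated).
Answer: 5 5 5

Derivation:
vaddr = 725 = 0b1011010101
  top 3 bits -> l1_idx = 5
  next 3 bits -> l2_idx = 5
  bottom 4 bits -> offset = 5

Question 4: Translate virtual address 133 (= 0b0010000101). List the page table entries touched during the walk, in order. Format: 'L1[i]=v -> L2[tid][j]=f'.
vaddr = 133 = 0b0010000101
Split: l1_idx=1, l2_idx=0, offset=5

Answer: L1[1]=0 -> L2[0][0]=15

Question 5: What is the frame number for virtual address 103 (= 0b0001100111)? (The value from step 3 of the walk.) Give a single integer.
Answer: 77

Derivation:
vaddr = 103: l1_idx=0, l2_idx=6
L1[0] = 2; L2[2][6] = 77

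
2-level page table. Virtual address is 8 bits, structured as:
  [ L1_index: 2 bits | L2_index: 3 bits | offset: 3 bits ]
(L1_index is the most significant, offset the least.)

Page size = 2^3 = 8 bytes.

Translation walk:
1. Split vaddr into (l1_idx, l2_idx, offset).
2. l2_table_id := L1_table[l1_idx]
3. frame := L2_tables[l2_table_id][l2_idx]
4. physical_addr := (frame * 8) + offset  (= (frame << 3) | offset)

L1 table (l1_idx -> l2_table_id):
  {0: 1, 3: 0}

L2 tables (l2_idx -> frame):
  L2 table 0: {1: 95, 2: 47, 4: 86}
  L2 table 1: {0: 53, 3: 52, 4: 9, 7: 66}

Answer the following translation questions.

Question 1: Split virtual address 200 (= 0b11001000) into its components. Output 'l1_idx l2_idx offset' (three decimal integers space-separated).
Answer: 3 1 0

Derivation:
vaddr = 200 = 0b11001000
  top 2 bits -> l1_idx = 3
  next 3 bits -> l2_idx = 1
  bottom 3 bits -> offset = 0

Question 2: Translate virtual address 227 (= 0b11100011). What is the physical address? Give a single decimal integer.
vaddr = 227 = 0b11100011
Split: l1_idx=3, l2_idx=4, offset=3
L1[3] = 0
L2[0][4] = 86
paddr = 86 * 8 + 3 = 691

Answer: 691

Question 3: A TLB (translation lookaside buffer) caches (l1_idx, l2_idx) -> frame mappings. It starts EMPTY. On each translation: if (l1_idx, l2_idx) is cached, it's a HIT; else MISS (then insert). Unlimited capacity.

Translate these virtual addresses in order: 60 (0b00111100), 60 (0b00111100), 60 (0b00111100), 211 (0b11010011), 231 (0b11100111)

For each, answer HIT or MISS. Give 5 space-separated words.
vaddr=60: (0,7) not in TLB -> MISS, insert
vaddr=60: (0,7) in TLB -> HIT
vaddr=60: (0,7) in TLB -> HIT
vaddr=211: (3,2) not in TLB -> MISS, insert
vaddr=231: (3,4) not in TLB -> MISS, insert

Answer: MISS HIT HIT MISS MISS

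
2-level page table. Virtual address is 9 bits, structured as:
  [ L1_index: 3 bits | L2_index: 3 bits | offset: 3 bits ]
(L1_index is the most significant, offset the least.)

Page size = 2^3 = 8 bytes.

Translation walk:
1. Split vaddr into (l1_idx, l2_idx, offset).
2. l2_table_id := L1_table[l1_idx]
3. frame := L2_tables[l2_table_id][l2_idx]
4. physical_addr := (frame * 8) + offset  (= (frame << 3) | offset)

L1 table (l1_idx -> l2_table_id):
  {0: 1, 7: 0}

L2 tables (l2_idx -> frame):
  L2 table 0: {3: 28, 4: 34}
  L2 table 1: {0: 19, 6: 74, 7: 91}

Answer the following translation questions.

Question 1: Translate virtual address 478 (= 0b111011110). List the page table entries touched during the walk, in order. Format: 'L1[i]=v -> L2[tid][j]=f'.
vaddr = 478 = 0b111011110
Split: l1_idx=7, l2_idx=3, offset=6

Answer: L1[7]=0 -> L2[0][3]=28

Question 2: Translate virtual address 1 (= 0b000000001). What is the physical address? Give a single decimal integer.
Answer: 153

Derivation:
vaddr = 1 = 0b000000001
Split: l1_idx=0, l2_idx=0, offset=1
L1[0] = 1
L2[1][0] = 19
paddr = 19 * 8 + 1 = 153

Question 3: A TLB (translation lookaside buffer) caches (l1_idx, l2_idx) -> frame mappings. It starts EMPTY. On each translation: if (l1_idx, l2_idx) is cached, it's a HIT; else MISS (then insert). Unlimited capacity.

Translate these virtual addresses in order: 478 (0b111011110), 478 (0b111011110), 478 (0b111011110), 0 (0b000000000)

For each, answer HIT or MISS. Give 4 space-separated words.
Answer: MISS HIT HIT MISS

Derivation:
vaddr=478: (7,3) not in TLB -> MISS, insert
vaddr=478: (7,3) in TLB -> HIT
vaddr=478: (7,3) in TLB -> HIT
vaddr=0: (0,0) not in TLB -> MISS, insert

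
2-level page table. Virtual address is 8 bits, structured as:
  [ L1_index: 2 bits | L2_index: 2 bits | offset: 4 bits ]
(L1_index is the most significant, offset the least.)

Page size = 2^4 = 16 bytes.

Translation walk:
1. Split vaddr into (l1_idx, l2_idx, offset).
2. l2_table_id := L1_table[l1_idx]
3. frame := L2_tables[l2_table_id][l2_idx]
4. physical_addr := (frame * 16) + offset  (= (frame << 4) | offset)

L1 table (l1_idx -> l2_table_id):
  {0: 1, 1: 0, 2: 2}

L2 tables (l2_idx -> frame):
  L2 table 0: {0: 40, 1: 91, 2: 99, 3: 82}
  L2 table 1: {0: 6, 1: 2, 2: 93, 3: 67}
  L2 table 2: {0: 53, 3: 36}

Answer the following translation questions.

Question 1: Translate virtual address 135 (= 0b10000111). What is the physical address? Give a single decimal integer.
vaddr = 135 = 0b10000111
Split: l1_idx=2, l2_idx=0, offset=7
L1[2] = 2
L2[2][0] = 53
paddr = 53 * 16 + 7 = 855

Answer: 855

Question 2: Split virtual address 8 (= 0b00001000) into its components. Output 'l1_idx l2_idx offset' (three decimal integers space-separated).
vaddr = 8 = 0b00001000
  top 2 bits -> l1_idx = 0
  next 2 bits -> l2_idx = 0
  bottom 4 bits -> offset = 8

Answer: 0 0 8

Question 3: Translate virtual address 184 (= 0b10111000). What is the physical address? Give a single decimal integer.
Answer: 584

Derivation:
vaddr = 184 = 0b10111000
Split: l1_idx=2, l2_idx=3, offset=8
L1[2] = 2
L2[2][3] = 36
paddr = 36 * 16 + 8 = 584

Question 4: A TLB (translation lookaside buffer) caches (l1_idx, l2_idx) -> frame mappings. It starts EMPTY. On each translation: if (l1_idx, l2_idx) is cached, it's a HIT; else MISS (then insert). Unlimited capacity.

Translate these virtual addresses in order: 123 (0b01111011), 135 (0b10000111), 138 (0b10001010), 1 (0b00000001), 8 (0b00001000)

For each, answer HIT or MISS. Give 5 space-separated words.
Answer: MISS MISS HIT MISS HIT

Derivation:
vaddr=123: (1,3) not in TLB -> MISS, insert
vaddr=135: (2,0) not in TLB -> MISS, insert
vaddr=138: (2,0) in TLB -> HIT
vaddr=1: (0,0) not in TLB -> MISS, insert
vaddr=8: (0,0) in TLB -> HIT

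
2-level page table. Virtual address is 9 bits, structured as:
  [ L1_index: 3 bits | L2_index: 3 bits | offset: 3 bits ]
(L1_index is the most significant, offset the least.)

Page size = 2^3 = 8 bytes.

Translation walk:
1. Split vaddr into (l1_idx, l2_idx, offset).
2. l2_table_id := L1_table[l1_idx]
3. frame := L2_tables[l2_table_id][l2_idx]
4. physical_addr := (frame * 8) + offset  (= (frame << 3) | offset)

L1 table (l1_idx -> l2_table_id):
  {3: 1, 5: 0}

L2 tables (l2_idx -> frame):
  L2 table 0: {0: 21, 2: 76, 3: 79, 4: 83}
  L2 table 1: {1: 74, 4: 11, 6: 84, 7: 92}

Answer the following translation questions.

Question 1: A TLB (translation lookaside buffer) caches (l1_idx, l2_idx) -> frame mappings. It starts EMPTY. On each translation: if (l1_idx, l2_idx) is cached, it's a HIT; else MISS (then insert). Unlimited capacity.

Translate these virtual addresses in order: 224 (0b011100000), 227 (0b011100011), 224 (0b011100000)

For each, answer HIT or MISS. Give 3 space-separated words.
vaddr=224: (3,4) not in TLB -> MISS, insert
vaddr=227: (3,4) in TLB -> HIT
vaddr=224: (3,4) in TLB -> HIT

Answer: MISS HIT HIT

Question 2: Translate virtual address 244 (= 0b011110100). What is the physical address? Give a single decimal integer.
vaddr = 244 = 0b011110100
Split: l1_idx=3, l2_idx=6, offset=4
L1[3] = 1
L2[1][6] = 84
paddr = 84 * 8 + 4 = 676

Answer: 676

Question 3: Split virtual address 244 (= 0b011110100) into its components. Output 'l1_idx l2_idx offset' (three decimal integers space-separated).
Answer: 3 6 4

Derivation:
vaddr = 244 = 0b011110100
  top 3 bits -> l1_idx = 3
  next 3 bits -> l2_idx = 6
  bottom 3 bits -> offset = 4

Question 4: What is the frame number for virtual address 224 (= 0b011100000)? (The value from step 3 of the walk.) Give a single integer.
vaddr = 224: l1_idx=3, l2_idx=4
L1[3] = 1; L2[1][4] = 11

Answer: 11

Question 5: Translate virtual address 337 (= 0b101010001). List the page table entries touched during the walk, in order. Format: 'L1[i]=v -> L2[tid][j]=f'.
vaddr = 337 = 0b101010001
Split: l1_idx=5, l2_idx=2, offset=1

Answer: L1[5]=0 -> L2[0][2]=76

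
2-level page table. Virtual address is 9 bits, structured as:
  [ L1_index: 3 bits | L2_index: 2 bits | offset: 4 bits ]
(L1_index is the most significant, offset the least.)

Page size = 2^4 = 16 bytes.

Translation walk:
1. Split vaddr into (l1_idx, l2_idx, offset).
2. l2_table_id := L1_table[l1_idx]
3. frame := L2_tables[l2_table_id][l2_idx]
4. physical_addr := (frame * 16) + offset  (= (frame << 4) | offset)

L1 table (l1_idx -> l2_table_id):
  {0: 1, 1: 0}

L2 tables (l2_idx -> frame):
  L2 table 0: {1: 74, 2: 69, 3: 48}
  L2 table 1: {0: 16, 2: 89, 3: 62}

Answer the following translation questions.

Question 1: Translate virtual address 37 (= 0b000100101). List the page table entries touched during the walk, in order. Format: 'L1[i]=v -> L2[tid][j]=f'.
vaddr = 37 = 0b000100101
Split: l1_idx=0, l2_idx=2, offset=5

Answer: L1[0]=1 -> L2[1][2]=89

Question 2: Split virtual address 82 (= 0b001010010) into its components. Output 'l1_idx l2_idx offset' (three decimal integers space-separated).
Answer: 1 1 2

Derivation:
vaddr = 82 = 0b001010010
  top 3 bits -> l1_idx = 1
  next 2 bits -> l2_idx = 1
  bottom 4 bits -> offset = 2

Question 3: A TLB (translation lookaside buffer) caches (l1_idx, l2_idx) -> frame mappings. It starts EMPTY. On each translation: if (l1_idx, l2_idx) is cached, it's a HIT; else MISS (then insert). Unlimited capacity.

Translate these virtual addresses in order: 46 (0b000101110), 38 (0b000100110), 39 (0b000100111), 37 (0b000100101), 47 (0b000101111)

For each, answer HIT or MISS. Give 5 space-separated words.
vaddr=46: (0,2) not in TLB -> MISS, insert
vaddr=38: (0,2) in TLB -> HIT
vaddr=39: (0,2) in TLB -> HIT
vaddr=37: (0,2) in TLB -> HIT
vaddr=47: (0,2) in TLB -> HIT

Answer: MISS HIT HIT HIT HIT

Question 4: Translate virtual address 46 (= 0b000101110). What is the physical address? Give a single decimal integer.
vaddr = 46 = 0b000101110
Split: l1_idx=0, l2_idx=2, offset=14
L1[0] = 1
L2[1][2] = 89
paddr = 89 * 16 + 14 = 1438

Answer: 1438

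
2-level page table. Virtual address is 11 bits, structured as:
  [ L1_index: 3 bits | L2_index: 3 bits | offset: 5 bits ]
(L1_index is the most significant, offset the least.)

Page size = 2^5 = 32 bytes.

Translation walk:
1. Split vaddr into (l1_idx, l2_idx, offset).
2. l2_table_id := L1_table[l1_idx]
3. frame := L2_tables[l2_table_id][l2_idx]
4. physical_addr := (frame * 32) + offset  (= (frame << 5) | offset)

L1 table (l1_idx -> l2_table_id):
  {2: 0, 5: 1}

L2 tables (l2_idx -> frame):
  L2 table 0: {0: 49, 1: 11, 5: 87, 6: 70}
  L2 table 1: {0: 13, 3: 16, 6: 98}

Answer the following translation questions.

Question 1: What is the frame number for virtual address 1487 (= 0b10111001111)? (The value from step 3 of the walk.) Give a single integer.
vaddr = 1487: l1_idx=5, l2_idx=6
L1[5] = 1; L2[1][6] = 98

Answer: 98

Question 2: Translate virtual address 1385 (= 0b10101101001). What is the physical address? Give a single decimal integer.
vaddr = 1385 = 0b10101101001
Split: l1_idx=5, l2_idx=3, offset=9
L1[5] = 1
L2[1][3] = 16
paddr = 16 * 32 + 9 = 521

Answer: 521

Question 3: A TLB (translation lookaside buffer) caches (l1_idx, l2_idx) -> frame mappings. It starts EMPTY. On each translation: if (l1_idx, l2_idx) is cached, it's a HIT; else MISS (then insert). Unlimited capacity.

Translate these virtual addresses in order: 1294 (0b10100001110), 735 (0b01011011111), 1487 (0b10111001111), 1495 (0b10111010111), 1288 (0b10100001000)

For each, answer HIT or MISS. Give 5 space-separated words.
vaddr=1294: (5,0) not in TLB -> MISS, insert
vaddr=735: (2,6) not in TLB -> MISS, insert
vaddr=1487: (5,6) not in TLB -> MISS, insert
vaddr=1495: (5,6) in TLB -> HIT
vaddr=1288: (5,0) in TLB -> HIT

Answer: MISS MISS MISS HIT HIT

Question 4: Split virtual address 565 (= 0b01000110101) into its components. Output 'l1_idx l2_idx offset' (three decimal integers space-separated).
Answer: 2 1 21

Derivation:
vaddr = 565 = 0b01000110101
  top 3 bits -> l1_idx = 2
  next 3 bits -> l2_idx = 1
  bottom 5 bits -> offset = 21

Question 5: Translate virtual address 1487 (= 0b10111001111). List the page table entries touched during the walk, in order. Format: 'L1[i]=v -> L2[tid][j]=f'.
Answer: L1[5]=1 -> L2[1][6]=98

Derivation:
vaddr = 1487 = 0b10111001111
Split: l1_idx=5, l2_idx=6, offset=15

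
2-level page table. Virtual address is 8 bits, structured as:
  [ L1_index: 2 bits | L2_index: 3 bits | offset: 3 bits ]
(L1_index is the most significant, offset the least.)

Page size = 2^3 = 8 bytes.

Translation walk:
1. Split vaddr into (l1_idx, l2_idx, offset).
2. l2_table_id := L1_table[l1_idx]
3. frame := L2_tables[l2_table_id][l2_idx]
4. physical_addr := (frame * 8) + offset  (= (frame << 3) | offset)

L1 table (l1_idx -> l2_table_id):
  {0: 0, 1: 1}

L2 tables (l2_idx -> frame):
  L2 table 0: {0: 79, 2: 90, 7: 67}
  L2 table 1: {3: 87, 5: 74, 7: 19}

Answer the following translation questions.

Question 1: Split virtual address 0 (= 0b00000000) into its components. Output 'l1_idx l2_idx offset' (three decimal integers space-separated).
vaddr = 0 = 0b00000000
  top 2 bits -> l1_idx = 0
  next 3 bits -> l2_idx = 0
  bottom 3 bits -> offset = 0

Answer: 0 0 0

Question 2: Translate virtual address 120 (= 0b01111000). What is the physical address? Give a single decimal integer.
Answer: 152

Derivation:
vaddr = 120 = 0b01111000
Split: l1_idx=1, l2_idx=7, offset=0
L1[1] = 1
L2[1][7] = 19
paddr = 19 * 8 + 0 = 152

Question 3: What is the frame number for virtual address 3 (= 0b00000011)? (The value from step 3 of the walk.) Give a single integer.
vaddr = 3: l1_idx=0, l2_idx=0
L1[0] = 0; L2[0][0] = 79

Answer: 79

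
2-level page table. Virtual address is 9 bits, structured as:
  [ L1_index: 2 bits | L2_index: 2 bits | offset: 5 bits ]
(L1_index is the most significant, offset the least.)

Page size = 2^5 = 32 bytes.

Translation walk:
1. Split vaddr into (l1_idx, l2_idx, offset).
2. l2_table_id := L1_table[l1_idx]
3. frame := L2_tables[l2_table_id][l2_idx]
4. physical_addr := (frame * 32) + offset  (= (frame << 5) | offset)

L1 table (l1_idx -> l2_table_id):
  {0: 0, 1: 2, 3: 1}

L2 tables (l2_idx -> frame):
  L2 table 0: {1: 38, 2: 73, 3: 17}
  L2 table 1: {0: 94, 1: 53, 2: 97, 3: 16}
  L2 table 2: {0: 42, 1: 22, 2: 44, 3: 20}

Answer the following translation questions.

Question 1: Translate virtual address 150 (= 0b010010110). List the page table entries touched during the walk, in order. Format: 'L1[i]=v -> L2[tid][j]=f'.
vaddr = 150 = 0b010010110
Split: l1_idx=1, l2_idx=0, offset=22

Answer: L1[1]=2 -> L2[2][0]=42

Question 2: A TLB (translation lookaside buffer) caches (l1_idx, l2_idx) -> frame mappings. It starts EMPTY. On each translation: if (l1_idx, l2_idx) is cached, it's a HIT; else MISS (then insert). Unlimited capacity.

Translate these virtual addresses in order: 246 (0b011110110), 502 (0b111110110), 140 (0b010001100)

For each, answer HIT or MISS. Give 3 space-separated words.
vaddr=246: (1,3) not in TLB -> MISS, insert
vaddr=502: (3,3) not in TLB -> MISS, insert
vaddr=140: (1,0) not in TLB -> MISS, insert

Answer: MISS MISS MISS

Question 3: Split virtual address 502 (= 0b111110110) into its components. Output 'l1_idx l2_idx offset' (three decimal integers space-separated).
vaddr = 502 = 0b111110110
  top 2 bits -> l1_idx = 3
  next 2 bits -> l2_idx = 3
  bottom 5 bits -> offset = 22

Answer: 3 3 22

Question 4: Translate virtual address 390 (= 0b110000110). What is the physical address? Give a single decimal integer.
vaddr = 390 = 0b110000110
Split: l1_idx=3, l2_idx=0, offset=6
L1[3] = 1
L2[1][0] = 94
paddr = 94 * 32 + 6 = 3014

Answer: 3014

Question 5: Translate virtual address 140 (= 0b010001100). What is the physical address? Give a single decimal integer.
Answer: 1356

Derivation:
vaddr = 140 = 0b010001100
Split: l1_idx=1, l2_idx=0, offset=12
L1[1] = 2
L2[2][0] = 42
paddr = 42 * 32 + 12 = 1356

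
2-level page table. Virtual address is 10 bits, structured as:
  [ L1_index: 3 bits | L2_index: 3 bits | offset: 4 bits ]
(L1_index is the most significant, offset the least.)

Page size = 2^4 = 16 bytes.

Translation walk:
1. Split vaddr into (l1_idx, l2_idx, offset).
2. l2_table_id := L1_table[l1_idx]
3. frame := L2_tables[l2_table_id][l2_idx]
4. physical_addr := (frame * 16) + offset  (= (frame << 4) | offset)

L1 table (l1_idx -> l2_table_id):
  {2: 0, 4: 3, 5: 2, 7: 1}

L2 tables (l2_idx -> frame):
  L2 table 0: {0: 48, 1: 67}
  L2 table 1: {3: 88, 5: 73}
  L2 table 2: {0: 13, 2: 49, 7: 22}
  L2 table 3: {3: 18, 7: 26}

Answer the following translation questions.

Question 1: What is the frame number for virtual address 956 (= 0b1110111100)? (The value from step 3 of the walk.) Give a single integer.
Answer: 88

Derivation:
vaddr = 956: l1_idx=7, l2_idx=3
L1[7] = 1; L2[1][3] = 88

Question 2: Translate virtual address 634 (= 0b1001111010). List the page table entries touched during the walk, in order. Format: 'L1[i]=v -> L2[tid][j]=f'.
vaddr = 634 = 0b1001111010
Split: l1_idx=4, l2_idx=7, offset=10

Answer: L1[4]=3 -> L2[3][7]=26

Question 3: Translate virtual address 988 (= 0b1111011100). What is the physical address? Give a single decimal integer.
Answer: 1180

Derivation:
vaddr = 988 = 0b1111011100
Split: l1_idx=7, l2_idx=5, offset=12
L1[7] = 1
L2[1][5] = 73
paddr = 73 * 16 + 12 = 1180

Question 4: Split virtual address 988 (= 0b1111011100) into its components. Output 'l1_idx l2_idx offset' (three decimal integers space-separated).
vaddr = 988 = 0b1111011100
  top 3 bits -> l1_idx = 7
  next 3 bits -> l2_idx = 5
  bottom 4 bits -> offset = 12

Answer: 7 5 12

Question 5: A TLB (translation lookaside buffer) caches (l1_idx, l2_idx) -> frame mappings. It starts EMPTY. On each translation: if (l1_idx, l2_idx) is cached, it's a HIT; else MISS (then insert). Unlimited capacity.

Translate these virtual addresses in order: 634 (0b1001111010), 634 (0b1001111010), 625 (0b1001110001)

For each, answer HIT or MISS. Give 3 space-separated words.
vaddr=634: (4,7) not in TLB -> MISS, insert
vaddr=634: (4,7) in TLB -> HIT
vaddr=625: (4,7) in TLB -> HIT

Answer: MISS HIT HIT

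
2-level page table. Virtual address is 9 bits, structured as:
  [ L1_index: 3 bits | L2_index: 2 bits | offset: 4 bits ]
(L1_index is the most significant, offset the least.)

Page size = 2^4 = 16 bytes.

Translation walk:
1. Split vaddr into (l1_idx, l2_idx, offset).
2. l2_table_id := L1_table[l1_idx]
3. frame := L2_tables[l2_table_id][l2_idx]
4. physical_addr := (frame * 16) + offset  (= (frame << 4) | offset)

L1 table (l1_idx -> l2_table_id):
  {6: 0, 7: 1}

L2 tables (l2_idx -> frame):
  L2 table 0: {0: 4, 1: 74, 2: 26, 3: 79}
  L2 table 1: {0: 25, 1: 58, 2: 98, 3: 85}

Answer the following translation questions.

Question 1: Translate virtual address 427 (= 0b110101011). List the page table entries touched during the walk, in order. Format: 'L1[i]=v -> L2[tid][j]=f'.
Answer: L1[6]=0 -> L2[0][2]=26

Derivation:
vaddr = 427 = 0b110101011
Split: l1_idx=6, l2_idx=2, offset=11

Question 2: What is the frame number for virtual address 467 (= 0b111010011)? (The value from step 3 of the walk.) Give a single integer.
vaddr = 467: l1_idx=7, l2_idx=1
L1[7] = 1; L2[1][1] = 58

Answer: 58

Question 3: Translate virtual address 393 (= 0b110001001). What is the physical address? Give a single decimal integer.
vaddr = 393 = 0b110001001
Split: l1_idx=6, l2_idx=0, offset=9
L1[6] = 0
L2[0][0] = 4
paddr = 4 * 16 + 9 = 73

Answer: 73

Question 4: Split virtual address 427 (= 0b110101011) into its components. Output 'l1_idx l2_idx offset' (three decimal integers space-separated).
vaddr = 427 = 0b110101011
  top 3 bits -> l1_idx = 6
  next 2 bits -> l2_idx = 2
  bottom 4 bits -> offset = 11

Answer: 6 2 11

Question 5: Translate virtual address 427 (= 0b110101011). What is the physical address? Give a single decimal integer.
Answer: 427

Derivation:
vaddr = 427 = 0b110101011
Split: l1_idx=6, l2_idx=2, offset=11
L1[6] = 0
L2[0][2] = 26
paddr = 26 * 16 + 11 = 427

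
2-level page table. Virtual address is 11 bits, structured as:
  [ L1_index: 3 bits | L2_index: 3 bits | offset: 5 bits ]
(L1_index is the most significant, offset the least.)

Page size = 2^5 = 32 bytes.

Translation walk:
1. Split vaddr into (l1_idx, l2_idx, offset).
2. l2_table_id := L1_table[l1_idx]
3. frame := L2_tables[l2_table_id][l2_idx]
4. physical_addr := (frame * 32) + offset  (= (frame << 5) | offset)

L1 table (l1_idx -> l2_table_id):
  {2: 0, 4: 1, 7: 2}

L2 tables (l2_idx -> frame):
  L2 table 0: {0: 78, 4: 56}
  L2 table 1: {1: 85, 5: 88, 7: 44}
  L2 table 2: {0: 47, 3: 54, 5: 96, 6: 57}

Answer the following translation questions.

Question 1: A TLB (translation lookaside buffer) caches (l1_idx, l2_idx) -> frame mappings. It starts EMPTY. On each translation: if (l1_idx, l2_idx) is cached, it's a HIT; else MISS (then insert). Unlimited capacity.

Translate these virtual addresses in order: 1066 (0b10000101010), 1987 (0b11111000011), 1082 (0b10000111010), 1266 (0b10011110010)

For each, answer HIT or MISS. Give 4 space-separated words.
vaddr=1066: (4,1) not in TLB -> MISS, insert
vaddr=1987: (7,6) not in TLB -> MISS, insert
vaddr=1082: (4,1) in TLB -> HIT
vaddr=1266: (4,7) not in TLB -> MISS, insert

Answer: MISS MISS HIT MISS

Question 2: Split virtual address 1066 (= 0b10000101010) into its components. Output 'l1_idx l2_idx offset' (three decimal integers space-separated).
Answer: 4 1 10

Derivation:
vaddr = 1066 = 0b10000101010
  top 3 bits -> l1_idx = 4
  next 3 bits -> l2_idx = 1
  bottom 5 bits -> offset = 10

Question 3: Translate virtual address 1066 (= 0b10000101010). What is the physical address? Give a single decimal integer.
Answer: 2730

Derivation:
vaddr = 1066 = 0b10000101010
Split: l1_idx=4, l2_idx=1, offset=10
L1[4] = 1
L2[1][1] = 85
paddr = 85 * 32 + 10 = 2730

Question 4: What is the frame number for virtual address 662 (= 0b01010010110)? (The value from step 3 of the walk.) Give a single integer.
Answer: 56

Derivation:
vaddr = 662: l1_idx=2, l2_idx=4
L1[2] = 0; L2[0][4] = 56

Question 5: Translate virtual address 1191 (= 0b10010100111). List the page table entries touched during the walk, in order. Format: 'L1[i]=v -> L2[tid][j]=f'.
vaddr = 1191 = 0b10010100111
Split: l1_idx=4, l2_idx=5, offset=7

Answer: L1[4]=1 -> L2[1][5]=88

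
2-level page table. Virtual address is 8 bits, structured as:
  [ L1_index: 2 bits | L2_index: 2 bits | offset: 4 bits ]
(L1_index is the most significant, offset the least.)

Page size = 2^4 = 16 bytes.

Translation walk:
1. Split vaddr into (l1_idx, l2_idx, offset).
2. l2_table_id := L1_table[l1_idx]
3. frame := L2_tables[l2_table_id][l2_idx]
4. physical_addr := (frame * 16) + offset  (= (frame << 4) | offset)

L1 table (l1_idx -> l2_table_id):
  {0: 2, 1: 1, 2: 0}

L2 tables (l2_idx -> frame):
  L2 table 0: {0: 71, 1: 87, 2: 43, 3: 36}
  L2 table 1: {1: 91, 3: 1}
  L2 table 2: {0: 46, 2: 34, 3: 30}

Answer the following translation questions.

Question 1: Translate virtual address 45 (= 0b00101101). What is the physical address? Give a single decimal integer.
vaddr = 45 = 0b00101101
Split: l1_idx=0, l2_idx=2, offset=13
L1[0] = 2
L2[2][2] = 34
paddr = 34 * 16 + 13 = 557

Answer: 557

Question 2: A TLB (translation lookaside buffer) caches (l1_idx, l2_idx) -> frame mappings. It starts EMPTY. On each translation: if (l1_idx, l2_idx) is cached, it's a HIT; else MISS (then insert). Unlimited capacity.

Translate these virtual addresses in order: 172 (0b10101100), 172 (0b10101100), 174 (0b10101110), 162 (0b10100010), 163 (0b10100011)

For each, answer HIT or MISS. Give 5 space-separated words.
Answer: MISS HIT HIT HIT HIT

Derivation:
vaddr=172: (2,2) not in TLB -> MISS, insert
vaddr=172: (2,2) in TLB -> HIT
vaddr=174: (2,2) in TLB -> HIT
vaddr=162: (2,2) in TLB -> HIT
vaddr=163: (2,2) in TLB -> HIT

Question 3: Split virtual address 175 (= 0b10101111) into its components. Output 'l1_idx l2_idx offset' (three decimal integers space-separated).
vaddr = 175 = 0b10101111
  top 2 bits -> l1_idx = 2
  next 2 bits -> l2_idx = 2
  bottom 4 bits -> offset = 15

Answer: 2 2 15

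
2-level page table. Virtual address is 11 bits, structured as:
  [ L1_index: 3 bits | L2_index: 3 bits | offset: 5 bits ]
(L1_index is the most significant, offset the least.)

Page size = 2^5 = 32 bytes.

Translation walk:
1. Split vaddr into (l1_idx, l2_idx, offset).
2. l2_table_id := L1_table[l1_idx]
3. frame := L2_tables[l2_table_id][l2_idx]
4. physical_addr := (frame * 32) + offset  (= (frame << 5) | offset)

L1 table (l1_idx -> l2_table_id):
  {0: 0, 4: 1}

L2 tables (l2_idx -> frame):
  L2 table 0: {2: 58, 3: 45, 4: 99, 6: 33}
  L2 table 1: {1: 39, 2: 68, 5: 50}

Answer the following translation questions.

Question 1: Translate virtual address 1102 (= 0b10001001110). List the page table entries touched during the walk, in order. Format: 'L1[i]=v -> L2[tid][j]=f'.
vaddr = 1102 = 0b10001001110
Split: l1_idx=4, l2_idx=2, offset=14

Answer: L1[4]=1 -> L2[1][2]=68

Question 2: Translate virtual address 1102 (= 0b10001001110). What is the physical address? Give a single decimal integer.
vaddr = 1102 = 0b10001001110
Split: l1_idx=4, l2_idx=2, offset=14
L1[4] = 1
L2[1][2] = 68
paddr = 68 * 32 + 14 = 2190

Answer: 2190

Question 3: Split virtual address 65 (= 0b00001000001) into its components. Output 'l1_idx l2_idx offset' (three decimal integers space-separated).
vaddr = 65 = 0b00001000001
  top 3 bits -> l1_idx = 0
  next 3 bits -> l2_idx = 2
  bottom 5 bits -> offset = 1

Answer: 0 2 1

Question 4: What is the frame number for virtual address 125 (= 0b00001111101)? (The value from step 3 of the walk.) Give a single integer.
vaddr = 125: l1_idx=0, l2_idx=3
L1[0] = 0; L2[0][3] = 45

Answer: 45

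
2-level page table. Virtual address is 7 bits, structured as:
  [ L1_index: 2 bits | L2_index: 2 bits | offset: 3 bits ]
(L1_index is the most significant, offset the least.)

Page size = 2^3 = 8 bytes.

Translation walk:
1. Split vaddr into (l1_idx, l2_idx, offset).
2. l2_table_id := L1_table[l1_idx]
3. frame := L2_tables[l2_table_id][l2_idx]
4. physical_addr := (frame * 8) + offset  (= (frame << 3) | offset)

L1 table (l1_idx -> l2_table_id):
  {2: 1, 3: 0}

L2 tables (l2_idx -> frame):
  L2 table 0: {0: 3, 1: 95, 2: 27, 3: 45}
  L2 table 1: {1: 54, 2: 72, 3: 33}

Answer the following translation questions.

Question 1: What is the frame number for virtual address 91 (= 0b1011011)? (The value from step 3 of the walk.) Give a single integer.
vaddr = 91: l1_idx=2, l2_idx=3
L1[2] = 1; L2[1][3] = 33

Answer: 33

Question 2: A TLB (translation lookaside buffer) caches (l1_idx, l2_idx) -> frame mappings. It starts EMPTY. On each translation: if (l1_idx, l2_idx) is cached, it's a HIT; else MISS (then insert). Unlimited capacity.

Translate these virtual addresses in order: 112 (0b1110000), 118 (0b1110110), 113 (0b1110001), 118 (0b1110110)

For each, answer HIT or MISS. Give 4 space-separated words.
Answer: MISS HIT HIT HIT

Derivation:
vaddr=112: (3,2) not in TLB -> MISS, insert
vaddr=118: (3,2) in TLB -> HIT
vaddr=113: (3,2) in TLB -> HIT
vaddr=118: (3,2) in TLB -> HIT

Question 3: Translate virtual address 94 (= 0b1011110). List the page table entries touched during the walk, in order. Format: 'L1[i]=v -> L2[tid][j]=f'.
vaddr = 94 = 0b1011110
Split: l1_idx=2, l2_idx=3, offset=6

Answer: L1[2]=1 -> L2[1][3]=33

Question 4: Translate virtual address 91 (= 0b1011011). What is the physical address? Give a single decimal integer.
Answer: 267

Derivation:
vaddr = 91 = 0b1011011
Split: l1_idx=2, l2_idx=3, offset=3
L1[2] = 1
L2[1][3] = 33
paddr = 33 * 8 + 3 = 267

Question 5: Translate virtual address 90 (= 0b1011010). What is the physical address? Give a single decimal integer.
Answer: 266

Derivation:
vaddr = 90 = 0b1011010
Split: l1_idx=2, l2_idx=3, offset=2
L1[2] = 1
L2[1][3] = 33
paddr = 33 * 8 + 2 = 266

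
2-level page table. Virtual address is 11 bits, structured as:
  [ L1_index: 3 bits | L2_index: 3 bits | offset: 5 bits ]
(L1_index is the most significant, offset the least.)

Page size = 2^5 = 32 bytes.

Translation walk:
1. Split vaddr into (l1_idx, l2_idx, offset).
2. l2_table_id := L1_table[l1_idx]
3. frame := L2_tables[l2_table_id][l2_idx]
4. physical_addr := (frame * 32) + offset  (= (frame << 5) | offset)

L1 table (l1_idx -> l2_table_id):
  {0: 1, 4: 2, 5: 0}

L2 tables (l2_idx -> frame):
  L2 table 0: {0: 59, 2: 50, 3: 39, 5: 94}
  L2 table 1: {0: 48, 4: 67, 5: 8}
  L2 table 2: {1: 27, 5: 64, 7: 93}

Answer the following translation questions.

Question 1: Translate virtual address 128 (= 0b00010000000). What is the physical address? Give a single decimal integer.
Answer: 2144

Derivation:
vaddr = 128 = 0b00010000000
Split: l1_idx=0, l2_idx=4, offset=0
L1[0] = 1
L2[1][4] = 67
paddr = 67 * 32 + 0 = 2144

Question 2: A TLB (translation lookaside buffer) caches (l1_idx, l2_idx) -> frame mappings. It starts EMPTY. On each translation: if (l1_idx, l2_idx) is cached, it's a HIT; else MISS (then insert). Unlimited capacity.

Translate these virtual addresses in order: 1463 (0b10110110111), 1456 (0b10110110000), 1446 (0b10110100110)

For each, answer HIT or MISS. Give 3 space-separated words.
Answer: MISS HIT HIT

Derivation:
vaddr=1463: (5,5) not in TLB -> MISS, insert
vaddr=1456: (5,5) in TLB -> HIT
vaddr=1446: (5,5) in TLB -> HIT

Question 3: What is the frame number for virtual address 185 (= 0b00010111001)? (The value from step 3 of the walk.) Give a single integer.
Answer: 8

Derivation:
vaddr = 185: l1_idx=0, l2_idx=5
L1[0] = 1; L2[1][5] = 8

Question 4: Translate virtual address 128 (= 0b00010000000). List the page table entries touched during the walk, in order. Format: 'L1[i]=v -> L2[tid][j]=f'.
Answer: L1[0]=1 -> L2[1][4]=67

Derivation:
vaddr = 128 = 0b00010000000
Split: l1_idx=0, l2_idx=4, offset=0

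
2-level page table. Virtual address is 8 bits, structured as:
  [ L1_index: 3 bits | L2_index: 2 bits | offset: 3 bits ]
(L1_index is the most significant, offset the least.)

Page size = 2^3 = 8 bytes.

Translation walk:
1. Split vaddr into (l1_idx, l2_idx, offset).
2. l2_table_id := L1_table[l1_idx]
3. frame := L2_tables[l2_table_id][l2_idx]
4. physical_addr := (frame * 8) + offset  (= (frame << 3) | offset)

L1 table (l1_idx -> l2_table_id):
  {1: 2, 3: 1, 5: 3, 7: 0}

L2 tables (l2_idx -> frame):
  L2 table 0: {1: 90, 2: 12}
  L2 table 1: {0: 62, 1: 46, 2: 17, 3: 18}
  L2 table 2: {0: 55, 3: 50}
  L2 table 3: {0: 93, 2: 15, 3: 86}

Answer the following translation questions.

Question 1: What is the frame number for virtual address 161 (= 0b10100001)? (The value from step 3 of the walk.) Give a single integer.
vaddr = 161: l1_idx=5, l2_idx=0
L1[5] = 3; L2[3][0] = 93

Answer: 93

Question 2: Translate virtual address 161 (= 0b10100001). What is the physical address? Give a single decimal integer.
Answer: 745

Derivation:
vaddr = 161 = 0b10100001
Split: l1_idx=5, l2_idx=0, offset=1
L1[5] = 3
L2[3][0] = 93
paddr = 93 * 8 + 1 = 745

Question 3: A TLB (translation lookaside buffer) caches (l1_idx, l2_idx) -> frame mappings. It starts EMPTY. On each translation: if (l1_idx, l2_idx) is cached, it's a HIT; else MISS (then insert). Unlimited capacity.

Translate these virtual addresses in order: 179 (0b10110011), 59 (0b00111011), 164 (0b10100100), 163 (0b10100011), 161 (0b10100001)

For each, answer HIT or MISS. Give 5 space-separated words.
Answer: MISS MISS MISS HIT HIT

Derivation:
vaddr=179: (5,2) not in TLB -> MISS, insert
vaddr=59: (1,3) not in TLB -> MISS, insert
vaddr=164: (5,0) not in TLB -> MISS, insert
vaddr=163: (5,0) in TLB -> HIT
vaddr=161: (5,0) in TLB -> HIT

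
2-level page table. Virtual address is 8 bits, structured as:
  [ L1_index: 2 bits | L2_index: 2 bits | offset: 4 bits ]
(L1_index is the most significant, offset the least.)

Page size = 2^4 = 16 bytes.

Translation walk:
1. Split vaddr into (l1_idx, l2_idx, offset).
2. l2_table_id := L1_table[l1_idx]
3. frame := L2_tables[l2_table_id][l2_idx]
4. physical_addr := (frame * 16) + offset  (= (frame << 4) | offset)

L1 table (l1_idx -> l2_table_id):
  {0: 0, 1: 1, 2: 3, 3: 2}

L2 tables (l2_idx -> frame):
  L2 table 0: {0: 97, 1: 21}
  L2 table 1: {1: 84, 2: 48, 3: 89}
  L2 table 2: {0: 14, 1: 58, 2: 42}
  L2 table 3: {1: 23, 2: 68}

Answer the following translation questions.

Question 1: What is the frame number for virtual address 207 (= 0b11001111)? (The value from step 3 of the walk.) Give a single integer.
vaddr = 207: l1_idx=3, l2_idx=0
L1[3] = 2; L2[2][0] = 14

Answer: 14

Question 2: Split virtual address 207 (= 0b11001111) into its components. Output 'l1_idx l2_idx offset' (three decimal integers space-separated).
vaddr = 207 = 0b11001111
  top 2 bits -> l1_idx = 3
  next 2 bits -> l2_idx = 0
  bottom 4 bits -> offset = 15

Answer: 3 0 15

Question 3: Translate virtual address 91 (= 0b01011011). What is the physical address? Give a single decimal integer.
Answer: 1355

Derivation:
vaddr = 91 = 0b01011011
Split: l1_idx=1, l2_idx=1, offset=11
L1[1] = 1
L2[1][1] = 84
paddr = 84 * 16 + 11 = 1355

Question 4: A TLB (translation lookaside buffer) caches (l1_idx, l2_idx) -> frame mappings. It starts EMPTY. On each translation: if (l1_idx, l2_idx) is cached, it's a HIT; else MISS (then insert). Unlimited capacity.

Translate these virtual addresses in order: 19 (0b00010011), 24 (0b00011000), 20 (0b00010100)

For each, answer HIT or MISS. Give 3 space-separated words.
Answer: MISS HIT HIT

Derivation:
vaddr=19: (0,1) not in TLB -> MISS, insert
vaddr=24: (0,1) in TLB -> HIT
vaddr=20: (0,1) in TLB -> HIT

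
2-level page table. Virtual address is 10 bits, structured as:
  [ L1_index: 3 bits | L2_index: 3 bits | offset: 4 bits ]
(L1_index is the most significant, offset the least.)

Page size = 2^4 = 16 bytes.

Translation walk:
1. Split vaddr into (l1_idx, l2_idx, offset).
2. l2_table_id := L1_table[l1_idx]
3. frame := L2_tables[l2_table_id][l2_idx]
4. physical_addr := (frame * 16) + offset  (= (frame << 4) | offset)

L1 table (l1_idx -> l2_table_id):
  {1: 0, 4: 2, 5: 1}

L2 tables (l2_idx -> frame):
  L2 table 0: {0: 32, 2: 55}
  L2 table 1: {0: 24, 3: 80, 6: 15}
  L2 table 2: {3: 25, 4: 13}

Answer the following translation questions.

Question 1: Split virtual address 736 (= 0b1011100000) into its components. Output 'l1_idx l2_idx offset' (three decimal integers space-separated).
Answer: 5 6 0

Derivation:
vaddr = 736 = 0b1011100000
  top 3 bits -> l1_idx = 5
  next 3 bits -> l2_idx = 6
  bottom 4 bits -> offset = 0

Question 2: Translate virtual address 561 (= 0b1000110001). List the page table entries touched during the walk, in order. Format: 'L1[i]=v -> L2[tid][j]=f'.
vaddr = 561 = 0b1000110001
Split: l1_idx=4, l2_idx=3, offset=1

Answer: L1[4]=2 -> L2[2][3]=25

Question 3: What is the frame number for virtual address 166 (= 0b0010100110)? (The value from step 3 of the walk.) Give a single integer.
vaddr = 166: l1_idx=1, l2_idx=2
L1[1] = 0; L2[0][2] = 55

Answer: 55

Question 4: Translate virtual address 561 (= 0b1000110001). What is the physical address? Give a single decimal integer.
Answer: 401

Derivation:
vaddr = 561 = 0b1000110001
Split: l1_idx=4, l2_idx=3, offset=1
L1[4] = 2
L2[2][3] = 25
paddr = 25 * 16 + 1 = 401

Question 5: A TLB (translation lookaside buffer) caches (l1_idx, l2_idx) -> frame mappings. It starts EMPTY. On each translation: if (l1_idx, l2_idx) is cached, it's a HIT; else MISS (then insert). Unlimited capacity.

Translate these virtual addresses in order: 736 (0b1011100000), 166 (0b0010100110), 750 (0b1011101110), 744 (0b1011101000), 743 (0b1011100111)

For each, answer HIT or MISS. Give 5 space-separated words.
Answer: MISS MISS HIT HIT HIT

Derivation:
vaddr=736: (5,6) not in TLB -> MISS, insert
vaddr=166: (1,2) not in TLB -> MISS, insert
vaddr=750: (5,6) in TLB -> HIT
vaddr=744: (5,6) in TLB -> HIT
vaddr=743: (5,6) in TLB -> HIT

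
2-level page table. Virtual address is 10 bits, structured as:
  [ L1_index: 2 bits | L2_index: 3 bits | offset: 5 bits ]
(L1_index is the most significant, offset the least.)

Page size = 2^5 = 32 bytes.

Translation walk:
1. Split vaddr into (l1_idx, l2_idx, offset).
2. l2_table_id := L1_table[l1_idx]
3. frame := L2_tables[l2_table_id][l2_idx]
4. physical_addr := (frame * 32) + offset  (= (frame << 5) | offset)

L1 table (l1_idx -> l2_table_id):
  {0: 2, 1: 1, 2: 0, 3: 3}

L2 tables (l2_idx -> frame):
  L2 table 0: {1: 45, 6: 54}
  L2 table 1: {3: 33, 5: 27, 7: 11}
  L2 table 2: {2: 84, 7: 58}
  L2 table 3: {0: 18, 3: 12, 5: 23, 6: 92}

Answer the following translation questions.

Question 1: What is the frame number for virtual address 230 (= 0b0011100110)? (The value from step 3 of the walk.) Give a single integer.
vaddr = 230: l1_idx=0, l2_idx=7
L1[0] = 2; L2[2][7] = 58

Answer: 58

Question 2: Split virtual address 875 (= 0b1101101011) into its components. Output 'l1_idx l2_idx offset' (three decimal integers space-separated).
Answer: 3 3 11

Derivation:
vaddr = 875 = 0b1101101011
  top 2 bits -> l1_idx = 3
  next 3 bits -> l2_idx = 3
  bottom 5 bits -> offset = 11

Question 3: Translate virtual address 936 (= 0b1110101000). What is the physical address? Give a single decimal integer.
Answer: 744

Derivation:
vaddr = 936 = 0b1110101000
Split: l1_idx=3, l2_idx=5, offset=8
L1[3] = 3
L2[3][5] = 23
paddr = 23 * 32 + 8 = 744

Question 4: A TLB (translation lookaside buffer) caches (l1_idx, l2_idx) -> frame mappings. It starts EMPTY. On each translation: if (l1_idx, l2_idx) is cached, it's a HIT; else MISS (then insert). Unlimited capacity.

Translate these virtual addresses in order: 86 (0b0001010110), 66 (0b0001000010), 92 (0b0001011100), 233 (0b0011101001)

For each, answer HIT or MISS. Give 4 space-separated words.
vaddr=86: (0,2) not in TLB -> MISS, insert
vaddr=66: (0,2) in TLB -> HIT
vaddr=92: (0,2) in TLB -> HIT
vaddr=233: (0,7) not in TLB -> MISS, insert

Answer: MISS HIT HIT MISS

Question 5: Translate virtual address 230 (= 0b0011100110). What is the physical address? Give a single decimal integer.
vaddr = 230 = 0b0011100110
Split: l1_idx=0, l2_idx=7, offset=6
L1[0] = 2
L2[2][7] = 58
paddr = 58 * 32 + 6 = 1862

Answer: 1862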